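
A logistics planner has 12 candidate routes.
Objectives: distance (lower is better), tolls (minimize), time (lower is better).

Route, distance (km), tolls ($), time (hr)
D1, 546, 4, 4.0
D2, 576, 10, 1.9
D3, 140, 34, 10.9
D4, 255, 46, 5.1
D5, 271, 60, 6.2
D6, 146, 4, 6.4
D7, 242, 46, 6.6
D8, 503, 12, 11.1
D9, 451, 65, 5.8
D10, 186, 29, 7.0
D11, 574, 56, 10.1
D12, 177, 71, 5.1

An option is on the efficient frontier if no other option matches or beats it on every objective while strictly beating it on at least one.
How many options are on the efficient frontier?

D1: not dominated.
D2: not dominated (best time).
D3: not dominated (best distance).
D4: not dominated.
D5: dominated by D4 (distance 255≤271, tolls 46≤60, time 5.1≤6.2).
D6: not dominated.
D7: dominated by D6 (distance 146≤242, tolls 4≤46, time 6.4≤6.6).
D8: dominated by D6 (distance 146≤503, tolls 4≤12, time 6.4≤11.1).
D9: dominated by D4 (distance 255≤451, tolls 46≤65, time 5.1≤5.8).
D10: dominated by D6 (distance 146≤186, tolls 4≤29, time 6.4≤7.0).
D11: dominated by D1 (distance 546≤574, tolls 4≤56, time 4.0≤10.1).
D12: not dominated.
Pareto-optimal: D1, D2, D3, D4, D6, D12 → 6.

6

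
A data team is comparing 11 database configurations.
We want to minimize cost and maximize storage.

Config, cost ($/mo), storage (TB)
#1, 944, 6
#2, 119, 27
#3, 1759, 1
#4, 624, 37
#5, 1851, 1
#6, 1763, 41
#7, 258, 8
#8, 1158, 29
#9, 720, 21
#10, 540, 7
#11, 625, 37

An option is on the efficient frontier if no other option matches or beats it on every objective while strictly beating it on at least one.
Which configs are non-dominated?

#2, #4, #6

#1: dominated by #2 (cost 119≤944, storage 27≥6).
#2: not dominated (best cost).
#3: dominated by #1 (cost 944≤1759, storage 6≥1).
#4: not dominated.
#5: dominated by #1 (cost 944≤1851, storage 6≥1).
#6: not dominated (best storage).
#7: dominated by #2 (cost 119≤258, storage 27≥8).
#8: dominated by #4 (cost 624≤1158, storage 37≥29).
#9: dominated by #2 (cost 119≤720, storage 27≥21).
#10: dominated by #2 (cost 119≤540, storage 27≥7).
#11: dominated by #4 (cost 624≤625, storage 37≥37).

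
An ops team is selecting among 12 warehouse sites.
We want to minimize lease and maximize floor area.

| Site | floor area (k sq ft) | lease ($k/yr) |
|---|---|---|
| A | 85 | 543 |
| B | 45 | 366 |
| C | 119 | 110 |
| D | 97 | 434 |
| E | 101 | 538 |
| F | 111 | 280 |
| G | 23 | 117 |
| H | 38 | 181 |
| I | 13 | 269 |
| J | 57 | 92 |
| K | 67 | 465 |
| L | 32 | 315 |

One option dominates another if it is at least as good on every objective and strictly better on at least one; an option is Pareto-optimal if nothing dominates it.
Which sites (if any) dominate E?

C: floor area 119≥101, lease 110≤538 — dominates E.
F: floor area 111≥101, lease 280≤538 — dominates E.
Others (A, B, D, G, H, I, J, K, L) are each worse than E on at least one objective.

C, F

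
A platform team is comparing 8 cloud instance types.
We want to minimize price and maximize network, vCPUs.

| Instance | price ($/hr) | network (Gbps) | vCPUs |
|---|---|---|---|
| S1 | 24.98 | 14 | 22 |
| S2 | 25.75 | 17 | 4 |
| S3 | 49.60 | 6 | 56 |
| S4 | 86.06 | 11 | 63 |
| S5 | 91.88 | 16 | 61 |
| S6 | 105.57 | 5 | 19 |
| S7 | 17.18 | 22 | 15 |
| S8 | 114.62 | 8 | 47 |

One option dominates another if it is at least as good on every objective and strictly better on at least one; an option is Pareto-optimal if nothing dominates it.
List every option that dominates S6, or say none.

S1, S3, S4, S5

S1: price 24.98≤105.57, network 14≥5, vCPUs 22≥19 — dominates S6.
S3: price 49.60≤105.57, network 6≥5, vCPUs 56≥19 — dominates S6.
S4: price 86.06≤105.57, network 11≥5, vCPUs 63≥19 — dominates S6.
S5: price 91.88≤105.57, network 16≥5, vCPUs 61≥19 — dominates S6.
Others (S2, S7, S8) are each worse than S6 on at least one objective.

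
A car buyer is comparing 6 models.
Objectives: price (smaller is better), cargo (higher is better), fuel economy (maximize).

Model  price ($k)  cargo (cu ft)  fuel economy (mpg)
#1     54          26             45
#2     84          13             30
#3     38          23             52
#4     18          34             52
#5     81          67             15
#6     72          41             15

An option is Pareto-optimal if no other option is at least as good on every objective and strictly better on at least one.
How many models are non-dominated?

#1: dominated by #4 (price 18≤54, cargo 34≥26, fuel economy 52≥45).
#2: dominated by #1 (price 54≤84, cargo 26≥13, fuel economy 45≥30).
#3: dominated by #4 (price 18≤38, cargo 34≥23, fuel economy 52≥52).
#4: not dominated (best price).
#5: not dominated (best cargo).
#6: not dominated.
Pareto-optimal: #4, #5, #6 → 3.

3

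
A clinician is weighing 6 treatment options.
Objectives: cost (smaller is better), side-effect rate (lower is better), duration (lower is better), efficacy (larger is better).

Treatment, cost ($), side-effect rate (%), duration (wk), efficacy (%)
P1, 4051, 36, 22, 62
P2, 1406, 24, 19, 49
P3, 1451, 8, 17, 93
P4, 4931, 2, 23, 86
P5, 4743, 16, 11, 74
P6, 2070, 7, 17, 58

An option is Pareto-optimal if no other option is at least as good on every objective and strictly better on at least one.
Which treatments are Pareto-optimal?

P2, P3, P4, P5, P6

P1: dominated by P3 (cost 1451≤4051, side-effect rate 8≤36, duration 17≤22, efficacy 93≥62).
P2: not dominated (best cost).
P3: not dominated (best efficacy).
P4: not dominated (best side-effect rate).
P5: not dominated (best duration).
P6: not dominated.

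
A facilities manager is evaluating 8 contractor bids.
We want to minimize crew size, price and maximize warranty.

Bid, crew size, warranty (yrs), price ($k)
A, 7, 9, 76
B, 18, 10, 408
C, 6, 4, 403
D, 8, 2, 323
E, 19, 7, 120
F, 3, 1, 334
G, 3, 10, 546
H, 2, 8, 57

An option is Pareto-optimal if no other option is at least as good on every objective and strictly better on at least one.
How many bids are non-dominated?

4

A: not dominated.
B: not dominated.
C: dominated by H (crew size 2≤6, warranty 8≥4, price 57≤403).
D: dominated by A (crew size 7≤8, warranty 9≥2, price 76≤323).
E: dominated by A (crew size 7≤19, warranty 9≥7, price 76≤120).
F: dominated by H (crew size 2≤3, warranty 8≥1, price 57≤334).
G: not dominated.
H: not dominated (best crew size).
Pareto-optimal: A, B, G, H → 4.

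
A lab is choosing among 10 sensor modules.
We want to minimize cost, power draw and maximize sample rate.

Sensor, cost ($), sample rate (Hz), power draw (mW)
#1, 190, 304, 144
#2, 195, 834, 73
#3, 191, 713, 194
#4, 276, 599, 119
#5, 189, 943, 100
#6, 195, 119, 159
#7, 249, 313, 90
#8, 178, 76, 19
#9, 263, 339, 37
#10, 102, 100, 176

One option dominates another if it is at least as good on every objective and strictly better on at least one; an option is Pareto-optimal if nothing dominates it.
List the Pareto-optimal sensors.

#2, #5, #8, #9, #10

#1: dominated by #5 (cost 189≤190, sample rate 943≥304, power draw 100≤144).
#2: not dominated.
#3: dominated by #5 (cost 189≤191, sample rate 943≥713, power draw 100≤194).
#4: dominated by #2 (cost 195≤276, sample rate 834≥599, power draw 73≤119).
#5: not dominated (best sample rate).
#6: dominated by #1 (cost 190≤195, sample rate 304≥119, power draw 144≤159).
#7: dominated by #2 (cost 195≤249, sample rate 834≥313, power draw 73≤90).
#8: not dominated (best power draw).
#9: not dominated.
#10: not dominated (best cost).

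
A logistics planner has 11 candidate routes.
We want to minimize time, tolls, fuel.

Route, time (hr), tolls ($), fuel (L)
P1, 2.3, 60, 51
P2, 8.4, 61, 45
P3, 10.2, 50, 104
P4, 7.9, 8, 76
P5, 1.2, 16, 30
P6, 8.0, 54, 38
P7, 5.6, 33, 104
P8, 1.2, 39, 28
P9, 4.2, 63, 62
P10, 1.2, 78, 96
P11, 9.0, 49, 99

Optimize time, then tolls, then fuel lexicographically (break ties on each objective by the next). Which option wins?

First minimize time: best is 1.2, kept {P5, P8, P10}.
Then minimize tolls: best is 16, kept {P5}.

P5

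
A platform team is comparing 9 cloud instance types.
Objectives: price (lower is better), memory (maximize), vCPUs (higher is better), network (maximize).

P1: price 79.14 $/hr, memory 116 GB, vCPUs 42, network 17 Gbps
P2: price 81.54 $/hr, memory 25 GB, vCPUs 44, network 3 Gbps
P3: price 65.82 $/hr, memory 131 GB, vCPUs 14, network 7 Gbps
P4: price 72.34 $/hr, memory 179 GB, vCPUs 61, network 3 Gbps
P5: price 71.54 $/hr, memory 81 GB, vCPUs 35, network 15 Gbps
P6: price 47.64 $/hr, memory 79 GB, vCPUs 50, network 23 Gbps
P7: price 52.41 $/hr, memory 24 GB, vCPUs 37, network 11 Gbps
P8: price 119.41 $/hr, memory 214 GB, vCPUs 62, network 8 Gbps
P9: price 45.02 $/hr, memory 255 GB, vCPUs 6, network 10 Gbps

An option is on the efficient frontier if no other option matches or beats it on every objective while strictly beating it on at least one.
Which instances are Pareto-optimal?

P1: not dominated.
P2: dominated by P4 (price 72.34≤81.54, memory 179≥25, vCPUs 61≥44, network 3≥3).
P3: not dominated.
P4: not dominated.
P5: not dominated.
P6: not dominated (best network).
P7: dominated by P6 (price 47.64≤52.41, memory 79≥24, vCPUs 50≥37, network 23≥11).
P8: not dominated (best vCPUs).
P9: not dominated (best price).

P1, P3, P4, P5, P6, P8, P9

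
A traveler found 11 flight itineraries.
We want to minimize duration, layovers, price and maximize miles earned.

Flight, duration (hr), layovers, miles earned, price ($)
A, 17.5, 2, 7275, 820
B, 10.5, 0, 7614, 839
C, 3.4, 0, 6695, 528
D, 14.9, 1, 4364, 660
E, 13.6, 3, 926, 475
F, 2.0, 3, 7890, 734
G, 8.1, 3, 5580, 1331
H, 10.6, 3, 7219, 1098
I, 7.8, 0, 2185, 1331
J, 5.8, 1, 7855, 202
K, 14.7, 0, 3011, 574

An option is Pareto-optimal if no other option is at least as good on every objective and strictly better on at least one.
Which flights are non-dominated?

A: dominated by J (duration 5.8≤17.5, layovers 1≤2, miles earned 7855≥7275, price 202≤820).
B: not dominated.
C: not dominated.
D: dominated by C (duration 3.4≤14.9, layovers 0≤1, miles earned 6695≥4364, price 528≤660).
E: dominated by J (duration 5.8≤13.6, layovers 1≤3, miles earned 7855≥926, price 202≤475).
F: not dominated (best duration).
G: dominated by C (duration 3.4≤8.1, layovers 0≤3, miles earned 6695≥5580, price 528≤1331).
H: dominated by B (duration 10.5≤10.6, layovers 0≤3, miles earned 7614≥7219, price 839≤1098).
I: dominated by C (duration 3.4≤7.8, layovers 0≤0, miles earned 6695≥2185, price 528≤1331).
J: not dominated (best price).
K: dominated by C (duration 3.4≤14.7, layovers 0≤0, miles earned 6695≥3011, price 528≤574).

B, C, F, J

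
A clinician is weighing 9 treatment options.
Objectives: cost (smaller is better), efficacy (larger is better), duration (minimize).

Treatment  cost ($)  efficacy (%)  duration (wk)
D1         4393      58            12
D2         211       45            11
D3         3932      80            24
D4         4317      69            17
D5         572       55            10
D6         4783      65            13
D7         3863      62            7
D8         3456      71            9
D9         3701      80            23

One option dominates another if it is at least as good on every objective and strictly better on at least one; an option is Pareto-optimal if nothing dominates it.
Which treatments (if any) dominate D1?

D7, D8

D7: cost 3863≤4393, efficacy 62≥58, duration 7≤12 — dominates D1.
D8: cost 3456≤4393, efficacy 71≥58, duration 9≤12 — dominates D1.
Others (D2, D3, D4, D5, D6, D9) are each worse than D1 on at least one objective.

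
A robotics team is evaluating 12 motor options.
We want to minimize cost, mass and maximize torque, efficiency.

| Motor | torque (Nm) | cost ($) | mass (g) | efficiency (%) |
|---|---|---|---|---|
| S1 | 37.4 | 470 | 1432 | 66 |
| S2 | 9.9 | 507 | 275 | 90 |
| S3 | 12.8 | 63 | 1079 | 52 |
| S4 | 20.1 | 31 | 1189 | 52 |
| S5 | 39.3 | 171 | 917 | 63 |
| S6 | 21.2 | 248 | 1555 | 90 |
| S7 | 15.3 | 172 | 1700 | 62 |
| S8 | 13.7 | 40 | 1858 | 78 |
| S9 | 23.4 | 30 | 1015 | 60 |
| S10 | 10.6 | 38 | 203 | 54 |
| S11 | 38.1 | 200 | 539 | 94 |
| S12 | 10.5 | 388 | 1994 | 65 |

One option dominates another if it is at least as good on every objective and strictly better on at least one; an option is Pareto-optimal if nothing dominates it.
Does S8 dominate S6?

S8 vs S6: S8 is worse on torque (13.7 vs 21.2), so it does not dominate S6.

No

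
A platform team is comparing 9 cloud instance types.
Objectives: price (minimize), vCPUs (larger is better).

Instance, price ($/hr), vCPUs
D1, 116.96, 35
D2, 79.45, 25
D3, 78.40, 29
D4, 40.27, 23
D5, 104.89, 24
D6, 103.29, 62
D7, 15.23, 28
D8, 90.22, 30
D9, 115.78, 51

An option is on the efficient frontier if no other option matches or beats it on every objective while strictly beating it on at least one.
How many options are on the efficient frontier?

4

D1: dominated by D6 (price 103.29≤116.96, vCPUs 62≥35).
D2: dominated by D3 (price 78.40≤79.45, vCPUs 29≥25).
D3: not dominated.
D4: dominated by D7 (price 15.23≤40.27, vCPUs 28≥23).
D5: dominated by D2 (price 79.45≤104.89, vCPUs 25≥24).
D6: not dominated (best vCPUs).
D7: not dominated (best price).
D8: not dominated.
D9: dominated by D6 (price 103.29≤115.78, vCPUs 62≥51).
Pareto-optimal: D3, D6, D7, D8 → 4.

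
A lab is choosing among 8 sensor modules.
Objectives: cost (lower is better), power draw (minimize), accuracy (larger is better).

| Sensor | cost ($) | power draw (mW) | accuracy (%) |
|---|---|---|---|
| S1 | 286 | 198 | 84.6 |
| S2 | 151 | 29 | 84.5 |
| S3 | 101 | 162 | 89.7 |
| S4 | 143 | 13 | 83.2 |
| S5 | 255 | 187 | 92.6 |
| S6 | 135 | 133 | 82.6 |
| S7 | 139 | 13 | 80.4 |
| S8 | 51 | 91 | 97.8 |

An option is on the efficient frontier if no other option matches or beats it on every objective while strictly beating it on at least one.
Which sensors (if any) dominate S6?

S8: cost 51≤135, power draw 91≤133, accuracy 97.8≥82.6 — dominates S6.
Others (S1, S2, S3, S4, S5, S7) are each worse than S6 on at least one objective.

S8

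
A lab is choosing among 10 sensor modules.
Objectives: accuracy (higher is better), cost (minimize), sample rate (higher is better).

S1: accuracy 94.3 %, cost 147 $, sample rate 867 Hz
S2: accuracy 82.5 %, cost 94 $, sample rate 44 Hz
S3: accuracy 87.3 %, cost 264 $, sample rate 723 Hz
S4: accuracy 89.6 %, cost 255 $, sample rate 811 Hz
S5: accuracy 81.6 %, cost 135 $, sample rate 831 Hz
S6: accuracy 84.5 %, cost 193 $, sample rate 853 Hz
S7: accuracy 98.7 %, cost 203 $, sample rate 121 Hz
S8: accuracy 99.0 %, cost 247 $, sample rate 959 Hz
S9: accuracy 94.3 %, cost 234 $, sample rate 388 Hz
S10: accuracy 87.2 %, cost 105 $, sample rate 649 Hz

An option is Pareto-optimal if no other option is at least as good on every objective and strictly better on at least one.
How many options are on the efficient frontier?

6

S1: not dominated.
S2: not dominated (best cost).
S3: dominated by S1 (accuracy 94.3≥87.3, cost 147≤264, sample rate 867≥723).
S4: dominated by S1 (accuracy 94.3≥89.6, cost 147≤255, sample rate 867≥811).
S5: not dominated.
S6: dominated by S1 (accuracy 94.3≥84.5, cost 147≤193, sample rate 867≥853).
S7: not dominated.
S8: not dominated (best accuracy).
S9: dominated by S1 (accuracy 94.3≥94.3, cost 147≤234, sample rate 867≥388).
S10: not dominated.
Pareto-optimal: S1, S2, S5, S7, S8, S10 → 6.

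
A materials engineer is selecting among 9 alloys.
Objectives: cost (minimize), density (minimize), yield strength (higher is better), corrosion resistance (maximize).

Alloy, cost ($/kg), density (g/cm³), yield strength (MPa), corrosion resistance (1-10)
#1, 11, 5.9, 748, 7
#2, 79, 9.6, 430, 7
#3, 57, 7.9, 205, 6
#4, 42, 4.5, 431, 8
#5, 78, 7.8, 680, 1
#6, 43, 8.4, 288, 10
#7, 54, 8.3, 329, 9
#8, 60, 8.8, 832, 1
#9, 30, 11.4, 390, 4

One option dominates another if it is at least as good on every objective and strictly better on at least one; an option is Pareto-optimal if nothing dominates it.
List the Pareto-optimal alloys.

#1: not dominated (best cost).
#2: dominated by #1 (cost 11≤79, density 5.9≤9.6, yield strength 748≥430, corrosion resistance 7≥7).
#3: dominated by #1 (cost 11≤57, density 5.9≤7.9, yield strength 748≥205, corrosion resistance 7≥6).
#4: not dominated (best density).
#5: dominated by #1 (cost 11≤78, density 5.9≤7.8, yield strength 748≥680, corrosion resistance 7≥1).
#6: not dominated (best corrosion resistance).
#7: not dominated.
#8: not dominated (best yield strength).
#9: dominated by #1 (cost 11≤30, density 5.9≤11.4, yield strength 748≥390, corrosion resistance 7≥4).

#1, #4, #6, #7, #8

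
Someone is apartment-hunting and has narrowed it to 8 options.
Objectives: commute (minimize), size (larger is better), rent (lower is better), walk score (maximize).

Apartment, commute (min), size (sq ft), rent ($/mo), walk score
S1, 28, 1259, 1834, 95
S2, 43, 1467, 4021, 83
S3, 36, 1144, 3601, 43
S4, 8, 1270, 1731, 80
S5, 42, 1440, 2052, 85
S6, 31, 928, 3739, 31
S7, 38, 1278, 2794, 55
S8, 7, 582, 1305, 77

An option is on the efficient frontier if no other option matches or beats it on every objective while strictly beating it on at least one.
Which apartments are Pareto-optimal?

S1, S2, S4, S5, S7, S8

S1: not dominated (best walk score).
S2: not dominated (best size).
S3: dominated by S1 (commute 28≤36, size 1259≥1144, rent 1834≤3601, walk score 95≥43).
S4: not dominated.
S5: not dominated.
S6: dominated by S1 (commute 28≤31, size 1259≥928, rent 1834≤3739, walk score 95≥31).
S7: not dominated.
S8: not dominated (best commute).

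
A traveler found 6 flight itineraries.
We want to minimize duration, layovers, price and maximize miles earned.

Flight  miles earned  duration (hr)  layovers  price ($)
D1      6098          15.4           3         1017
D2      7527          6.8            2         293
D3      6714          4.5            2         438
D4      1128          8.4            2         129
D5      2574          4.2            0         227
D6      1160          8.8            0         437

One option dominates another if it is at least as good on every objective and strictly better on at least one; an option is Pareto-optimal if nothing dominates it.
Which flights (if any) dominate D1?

D2, D3

D2: miles earned 7527≥6098, duration 6.8≤15.4, layovers 2≤3, price 293≤1017 — dominates D1.
D3: miles earned 6714≥6098, duration 4.5≤15.4, layovers 2≤3, price 438≤1017 — dominates D1.
Others (D4, D5, D6) are each worse than D1 on at least one objective.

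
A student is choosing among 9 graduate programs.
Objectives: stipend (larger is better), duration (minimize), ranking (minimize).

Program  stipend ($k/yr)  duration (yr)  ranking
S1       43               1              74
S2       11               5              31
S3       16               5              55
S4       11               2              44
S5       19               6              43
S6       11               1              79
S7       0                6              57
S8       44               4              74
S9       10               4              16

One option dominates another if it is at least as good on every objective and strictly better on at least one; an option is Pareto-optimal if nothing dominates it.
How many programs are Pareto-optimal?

S1: not dominated.
S2: not dominated.
S3: not dominated.
S4: not dominated.
S5: not dominated.
S6: dominated by S1 (stipend 43≥11, duration 1≤1, ranking 74≤79).
S7: dominated by S2 (stipend 11≥0, duration 5≤6, ranking 31≤57).
S8: not dominated (best stipend).
S9: not dominated (best ranking).
Pareto-optimal: S1, S2, S3, S4, S5, S8, S9 → 7.

7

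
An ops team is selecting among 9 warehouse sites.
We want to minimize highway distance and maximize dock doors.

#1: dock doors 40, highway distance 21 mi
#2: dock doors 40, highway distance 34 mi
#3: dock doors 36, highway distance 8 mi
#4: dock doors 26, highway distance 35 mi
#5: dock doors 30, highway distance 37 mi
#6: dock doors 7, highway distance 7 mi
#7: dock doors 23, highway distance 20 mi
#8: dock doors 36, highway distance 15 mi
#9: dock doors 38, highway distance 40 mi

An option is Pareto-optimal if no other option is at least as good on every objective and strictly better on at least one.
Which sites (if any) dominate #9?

#1: dock doors 40≥38, highway distance 21≤40 — dominates #9.
#2: dock doors 40≥38, highway distance 34≤40 — dominates #9.
Others (#3, #4, #5, #6, #7, #8) are each worse than #9 on at least one objective.

#1, #2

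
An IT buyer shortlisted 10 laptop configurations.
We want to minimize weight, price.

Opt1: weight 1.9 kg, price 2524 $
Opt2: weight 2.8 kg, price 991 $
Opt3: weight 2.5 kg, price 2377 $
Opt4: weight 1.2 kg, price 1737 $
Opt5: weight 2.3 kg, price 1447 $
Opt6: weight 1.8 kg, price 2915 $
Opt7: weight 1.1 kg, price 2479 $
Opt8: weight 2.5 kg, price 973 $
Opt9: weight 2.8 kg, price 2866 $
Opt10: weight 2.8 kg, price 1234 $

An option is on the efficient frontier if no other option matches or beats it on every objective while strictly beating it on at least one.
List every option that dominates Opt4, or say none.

Opt1: worse on weight (1.9 vs 1.2).
Opt2: worse on weight (2.8 vs 1.2).
Opt3: worse on weight (2.5 vs 1.2).
Opt5: worse on weight (2.3 vs 1.2).
Opt6: worse on weight (1.8 vs 1.2).
Opt7: worse on price (2479 vs 1737).
Opt8: worse on weight (2.5 vs 1.2).
Opt9: worse on weight (2.8 vs 1.2).
Opt10: worse on weight (2.8 vs 1.2).
No option dominates Opt4.

none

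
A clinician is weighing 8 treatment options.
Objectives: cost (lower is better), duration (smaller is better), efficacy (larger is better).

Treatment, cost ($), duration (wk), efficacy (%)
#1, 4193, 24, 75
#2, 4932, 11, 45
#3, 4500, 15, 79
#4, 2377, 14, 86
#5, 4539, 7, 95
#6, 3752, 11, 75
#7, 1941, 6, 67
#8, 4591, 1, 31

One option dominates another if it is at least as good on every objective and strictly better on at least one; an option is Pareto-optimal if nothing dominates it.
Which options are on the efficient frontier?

#1: dominated by #4 (cost 2377≤4193, duration 14≤24, efficacy 86≥75).
#2: dominated by #5 (cost 4539≤4932, duration 7≤11, efficacy 95≥45).
#3: dominated by #4 (cost 2377≤4500, duration 14≤15, efficacy 86≥79).
#4: not dominated.
#5: not dominated (best efficacy).
#6: not dominated.
#7: not dominated (best cost).
#8: not dominated (best duration).

#4, #5, #6, #7, #8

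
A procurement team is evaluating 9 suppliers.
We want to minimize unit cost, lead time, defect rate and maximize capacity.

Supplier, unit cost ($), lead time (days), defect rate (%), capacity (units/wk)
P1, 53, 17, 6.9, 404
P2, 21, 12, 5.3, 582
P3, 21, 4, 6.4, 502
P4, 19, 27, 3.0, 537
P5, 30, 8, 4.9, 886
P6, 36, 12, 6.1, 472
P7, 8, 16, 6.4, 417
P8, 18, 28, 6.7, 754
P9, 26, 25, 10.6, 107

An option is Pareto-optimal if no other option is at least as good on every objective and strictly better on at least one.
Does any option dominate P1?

Yes

P2 vs P1: unit cost 21≤53, lead time 12≤17, defect rate 5.3≤6.9, capacity 582≥404 — P2 is at least as good on every objective and strictly better on at least one, so P2 dominates P1.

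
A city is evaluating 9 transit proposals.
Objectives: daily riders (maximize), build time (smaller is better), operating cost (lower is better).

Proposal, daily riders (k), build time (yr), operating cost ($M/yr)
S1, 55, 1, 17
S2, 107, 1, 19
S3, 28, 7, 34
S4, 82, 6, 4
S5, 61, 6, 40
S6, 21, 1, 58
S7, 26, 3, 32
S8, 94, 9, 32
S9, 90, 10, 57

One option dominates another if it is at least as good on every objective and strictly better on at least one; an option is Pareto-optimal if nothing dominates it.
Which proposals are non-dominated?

S1: not dominated.
S2: not dominated (best daily riders).
S3: dominated by S1 (daily riders 55≥28, build time 1≤7, operating cost 17≤34).
S4: not dominated (best operating cost).
S5: dominated by S2 (daily riders 107≥61, build time 1≤6, operating cost 19≤40).
S6: dominated by S1 (daily riders 55≥21, build time 1≤1, operating cost 17≤58).
S7: dominated by S1 (daily riders 55≥26, build time 1≤3, operating cost 17≤32).
S8: dominated by S2 (daily riders 107≥94, build time 1≤9, operating cost 19≤32).
S9: dominated by S2 (daily riders 107≥90, build time 1≤10, operating cost 19≤57).

S1, S2, S4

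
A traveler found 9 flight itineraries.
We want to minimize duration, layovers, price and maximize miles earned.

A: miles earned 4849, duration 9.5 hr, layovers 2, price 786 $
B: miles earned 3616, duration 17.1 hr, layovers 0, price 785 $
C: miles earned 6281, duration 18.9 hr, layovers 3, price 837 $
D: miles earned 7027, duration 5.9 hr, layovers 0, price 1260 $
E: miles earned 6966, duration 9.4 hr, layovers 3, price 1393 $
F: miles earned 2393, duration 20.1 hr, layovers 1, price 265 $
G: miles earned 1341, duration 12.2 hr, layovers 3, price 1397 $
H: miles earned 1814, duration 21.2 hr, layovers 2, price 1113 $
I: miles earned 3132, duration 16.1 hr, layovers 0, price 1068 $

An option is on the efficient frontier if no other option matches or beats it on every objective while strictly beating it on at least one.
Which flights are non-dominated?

A, B, C, D, F, I

A: not dominated.
B: not dominated.
C: not dominated.
D: not dominated (best miles earned).
E: dominated by D (miles earned 7027≥6966, duration 5.9≤9.4, layovers 0≤3, price 1260≤1393).
F: not dominated (best price).
G: dominated by A (miles earned 4849≥1341, duration 9.5≤12.2, layovers 2≤3, price 786≤1397).
H: dominated by A (miles earned 4849≥1814, duration 9.5≤21.2, layovers 2≤2, price 786≤1113).
I: not dominated.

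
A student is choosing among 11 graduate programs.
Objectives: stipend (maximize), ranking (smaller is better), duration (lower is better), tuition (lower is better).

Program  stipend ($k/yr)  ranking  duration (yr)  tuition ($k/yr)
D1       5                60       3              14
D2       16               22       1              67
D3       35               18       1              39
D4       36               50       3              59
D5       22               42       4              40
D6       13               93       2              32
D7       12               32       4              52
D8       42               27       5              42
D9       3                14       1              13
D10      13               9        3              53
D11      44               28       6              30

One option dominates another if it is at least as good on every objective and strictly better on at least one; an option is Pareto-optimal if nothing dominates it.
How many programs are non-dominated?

8

D1: not dominated.
D2: dominated by D3 (stipend 35≥16, ranking 18≤22, duration 1≤1, tuition 39≤67).
D3: not dominated.
D4: not dominated.
D5: dominated by D3 (stipend 35≥22, ranking 18≤42, duration 1≤4, tuition 39≤40).
D6: not dominated.
D7: dominated by D3 (stipend 35≥12, ranking 18≤32, duration 1≤4, tuition 39≤52).
D8: not dominated.
D9: not dominated (best tuition).
D10: not dominated (best ranking).
D11: not dominated (best stipend).
Pareto-optimal: D1, D3, D4, D6, D8, D9, D10, D11 → 8.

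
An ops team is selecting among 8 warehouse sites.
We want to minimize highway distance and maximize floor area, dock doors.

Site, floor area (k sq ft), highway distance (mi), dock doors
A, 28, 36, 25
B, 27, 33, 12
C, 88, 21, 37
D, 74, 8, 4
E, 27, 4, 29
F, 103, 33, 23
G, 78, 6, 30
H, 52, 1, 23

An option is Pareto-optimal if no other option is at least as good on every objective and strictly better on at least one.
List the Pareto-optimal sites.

C, E, F, G, H

A: dominated by C (floor area 88≥28, highway distance 21≤36, dock doors 37≥25).
B: dominated by C (floor area 88≥27, highway distance 21≤33, dock doors 37≥12).
C: not dominated (best dock doors).
D: dominated by G (floor area 78≥74, highway distance 6≤8, dock doors 30≥4).
E: not dominated.
F: not dominated (best floor area).
G: not dominated.
H: not dominated (best highway distance).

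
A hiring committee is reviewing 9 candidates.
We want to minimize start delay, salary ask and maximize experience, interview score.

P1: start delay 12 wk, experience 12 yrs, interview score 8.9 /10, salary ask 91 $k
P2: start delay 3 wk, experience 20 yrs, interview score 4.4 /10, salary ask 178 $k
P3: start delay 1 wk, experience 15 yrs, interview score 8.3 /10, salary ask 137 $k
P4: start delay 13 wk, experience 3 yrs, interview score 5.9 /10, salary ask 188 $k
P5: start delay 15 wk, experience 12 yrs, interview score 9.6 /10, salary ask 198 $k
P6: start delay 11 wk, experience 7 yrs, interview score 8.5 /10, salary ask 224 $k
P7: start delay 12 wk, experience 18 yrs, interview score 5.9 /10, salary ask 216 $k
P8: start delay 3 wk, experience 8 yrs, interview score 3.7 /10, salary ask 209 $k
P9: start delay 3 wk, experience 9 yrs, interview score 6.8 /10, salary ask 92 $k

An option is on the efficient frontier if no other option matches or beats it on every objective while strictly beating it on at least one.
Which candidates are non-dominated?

P1, P2, P3, P5, P6, P7, P9

P1: not dominated (best salary ask).
P2: not dominated (best experience).
P3: not dominated (best start delay).
P4: dominated by P1 (start delay 12≤13, experience 12≥3, interview score 8.9≥5.9, salary ask 91≤188).
P5: not dominated (best interview score).
P6: not dominated.
P7: not dominated.
P8: dominated by P2 (start delay 3≤3, experience 20≥8, interview score 4.4≥3.7, salary ask 178≤209).
P9: not dominated.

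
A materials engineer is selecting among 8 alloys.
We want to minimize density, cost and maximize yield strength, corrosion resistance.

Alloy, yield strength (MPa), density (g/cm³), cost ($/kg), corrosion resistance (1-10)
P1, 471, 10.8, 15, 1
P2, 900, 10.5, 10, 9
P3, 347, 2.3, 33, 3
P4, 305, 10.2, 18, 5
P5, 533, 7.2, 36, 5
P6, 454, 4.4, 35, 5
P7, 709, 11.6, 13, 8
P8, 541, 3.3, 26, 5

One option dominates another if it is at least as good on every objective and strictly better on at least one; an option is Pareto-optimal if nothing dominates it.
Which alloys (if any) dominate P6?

P8

P8: yield strength 541≥454, density 3.3≤4.4, cost 26≤35, corrosion resistance 5≥5 — dominates P6.
Others (P1, P2, P3, P4, P5, P7) are each worse than P6 on at least one objective.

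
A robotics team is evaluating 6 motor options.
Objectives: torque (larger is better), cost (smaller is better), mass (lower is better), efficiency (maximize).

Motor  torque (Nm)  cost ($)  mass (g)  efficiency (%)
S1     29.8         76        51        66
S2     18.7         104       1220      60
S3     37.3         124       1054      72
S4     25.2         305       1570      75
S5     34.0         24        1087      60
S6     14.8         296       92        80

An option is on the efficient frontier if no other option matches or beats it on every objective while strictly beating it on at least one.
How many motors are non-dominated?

5

S1: not dominated (best mass).
S2: dominated by S1 (torque 29.8≥18.7, cost 76≤104, mass 51≤1220, efficiency 66≥60).
S3: not dominated (best torque).
S4: not dominated.
S5: not dominated (best cost).
S6: not dominated (best efficiency).
Pareto-optimal: S1, S3, S4, S5, S6 → 5.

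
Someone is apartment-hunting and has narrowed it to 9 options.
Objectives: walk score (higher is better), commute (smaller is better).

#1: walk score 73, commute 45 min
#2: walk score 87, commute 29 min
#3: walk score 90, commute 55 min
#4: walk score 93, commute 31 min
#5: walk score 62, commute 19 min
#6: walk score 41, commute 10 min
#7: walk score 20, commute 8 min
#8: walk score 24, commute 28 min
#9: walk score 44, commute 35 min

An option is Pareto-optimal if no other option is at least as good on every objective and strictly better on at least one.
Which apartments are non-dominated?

#1: dominated by #2 (walk score 87≥73, commute 29≤45).
#2: not dominated.
#3: dominated by #4 (walk score 93≥90, commute 31≤55).
#4: not dominated (best walk score).
#5: not dominated.
#6: not dominated.
#7: not dominated (best commute).
#8: dominated by #5 (walk score 62≥24, commute 19≤28).
#9: dominated by #2 (walk score 87≥44, commute 29≤35).

#2, #4, #5, #6, #7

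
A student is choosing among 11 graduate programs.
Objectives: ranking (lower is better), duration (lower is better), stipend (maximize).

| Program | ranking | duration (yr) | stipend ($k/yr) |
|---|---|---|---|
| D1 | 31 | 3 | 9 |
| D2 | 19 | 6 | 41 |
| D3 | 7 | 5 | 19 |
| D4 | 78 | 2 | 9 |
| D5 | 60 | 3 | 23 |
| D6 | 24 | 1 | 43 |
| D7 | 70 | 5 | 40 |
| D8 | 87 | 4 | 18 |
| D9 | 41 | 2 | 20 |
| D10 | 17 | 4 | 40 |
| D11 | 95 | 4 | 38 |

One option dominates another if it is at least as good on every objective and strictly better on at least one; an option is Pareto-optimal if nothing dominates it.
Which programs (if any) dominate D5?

D6: ranking 24≤60, duration 1≤3, stipend 43≥23 — dominates D5.
Others (D1, D2, D3, D4, D7, D8, D9, D10, D11) are each worse than D5 on at least one objective.

D6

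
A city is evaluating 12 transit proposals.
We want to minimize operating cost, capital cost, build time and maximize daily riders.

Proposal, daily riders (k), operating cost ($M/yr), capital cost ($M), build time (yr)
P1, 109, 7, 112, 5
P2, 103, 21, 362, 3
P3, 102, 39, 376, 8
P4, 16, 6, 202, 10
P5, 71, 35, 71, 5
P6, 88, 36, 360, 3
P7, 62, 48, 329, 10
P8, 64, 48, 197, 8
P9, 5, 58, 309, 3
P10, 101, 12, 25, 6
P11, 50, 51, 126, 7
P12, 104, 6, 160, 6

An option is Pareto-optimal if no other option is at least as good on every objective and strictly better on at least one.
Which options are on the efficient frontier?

P1: not dominated (best daily riders).
P2: not dominated.
P3: dominated by P1 (daily riders 109≥102, operating cost 7≤39, capital cost 112≤376, build time 5≤8).
P4: dominated by P12 (daily riders 104≥16, operating cost 6≤6, capital cost 160≤202, build time 6≤10).
P5: not dominated.
P6: not dominated.
P7: dominated by P1 (daily riders 109≥62, operating cost 7≤48, capital cost 112≤329, build time 5≤10).
P8: dominated by P1 (daily riders 109≥64, operating cost 7≤48, capital cost 112≤197, build time 5≤8).
P9: not dominated.
P10: not dominated (best capital cost).
P11: dominated by P1 (daily riders 109≥50, operating cost 7≤51, capital cost 112≤126, build time 5≤7).
P12: not dominated.

P1, P2, P5, P6, P9, P10, P12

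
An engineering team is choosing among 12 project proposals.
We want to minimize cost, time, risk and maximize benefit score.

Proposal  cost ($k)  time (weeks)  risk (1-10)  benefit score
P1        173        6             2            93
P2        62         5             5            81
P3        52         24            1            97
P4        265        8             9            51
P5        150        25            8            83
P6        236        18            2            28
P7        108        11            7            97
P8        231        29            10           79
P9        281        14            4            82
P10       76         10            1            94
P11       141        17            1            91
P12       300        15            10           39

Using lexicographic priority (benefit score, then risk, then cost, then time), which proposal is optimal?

First maximize benefit score: best is 97, kept {P3, P7}.
Then minimize risk: best is 1, kept {P3}.

P3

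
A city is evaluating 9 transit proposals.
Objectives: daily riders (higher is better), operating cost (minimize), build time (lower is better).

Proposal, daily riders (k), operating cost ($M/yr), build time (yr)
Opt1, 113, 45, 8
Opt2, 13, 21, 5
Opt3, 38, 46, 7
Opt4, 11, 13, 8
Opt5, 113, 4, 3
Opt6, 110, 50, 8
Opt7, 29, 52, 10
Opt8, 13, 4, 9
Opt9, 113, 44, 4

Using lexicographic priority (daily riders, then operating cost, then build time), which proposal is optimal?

Opt5

First maximize daily riders: best is 113, kept {Opt1, Opt5, Opt9}.
Then minimize operating cost: best is 4, kept {Opt5}.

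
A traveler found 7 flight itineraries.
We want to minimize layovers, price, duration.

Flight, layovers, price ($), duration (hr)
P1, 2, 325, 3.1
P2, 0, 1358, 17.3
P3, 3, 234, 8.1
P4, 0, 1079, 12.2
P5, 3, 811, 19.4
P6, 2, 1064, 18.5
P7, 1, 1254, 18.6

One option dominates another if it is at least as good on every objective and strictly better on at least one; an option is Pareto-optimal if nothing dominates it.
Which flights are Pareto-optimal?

P1, P3, P4

P1: not dominated (best duration).
P2: dominated by P4 (layovers 0≤0, price 1079≤1358, duration 12.2≤17.3).
P3: not dominated (best price).
P4: not dominated.
P5: dominated by P1 (layovers 2≤3, price 325≤811, duration 3.1≤19.4).
P6: dominated by P1 (layovers 2≤2, price 325≤1064, duration 3.1≤18.5).
P7: dominated by P4 (layovers 0≤1, price 1079≤1254, duration 12.2≤18.6).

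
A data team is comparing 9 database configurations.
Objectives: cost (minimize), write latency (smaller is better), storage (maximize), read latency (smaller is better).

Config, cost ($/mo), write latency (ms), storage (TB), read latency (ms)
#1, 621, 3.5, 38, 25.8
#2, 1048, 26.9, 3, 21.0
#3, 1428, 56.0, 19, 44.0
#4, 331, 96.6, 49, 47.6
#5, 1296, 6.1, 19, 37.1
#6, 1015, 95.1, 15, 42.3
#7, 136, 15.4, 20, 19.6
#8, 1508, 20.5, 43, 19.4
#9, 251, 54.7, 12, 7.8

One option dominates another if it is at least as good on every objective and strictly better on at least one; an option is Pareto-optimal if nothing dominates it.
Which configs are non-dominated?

#1: not dominated (best write latency).
#2: dominated by #7 (cost 136≤1048, write latency 15.4≤26.9, storage 20≥3, read latency 19.6≤21.0).
#3: dominated by #1 (cost 621≤1428, write latency 3.5≤56.0, storage 38≥19, read latency 25.8≤44.0).
#4: not dominated (best storage).
#5: dominated by #1 (cost 621≤1296, write latency 3.5≤6.1, storage 38≥19, read latency 25.8≤37.1).
#6: dominated by #1 (cost 621≤1015, write latency 3.5≤95.1, storage 38≥15, read latency 25.8≤42.3).
#7: not dominated (best cost).
#8: not dominated.
#9: not dominated (best read latency).

#1, #4, #7, #8, #9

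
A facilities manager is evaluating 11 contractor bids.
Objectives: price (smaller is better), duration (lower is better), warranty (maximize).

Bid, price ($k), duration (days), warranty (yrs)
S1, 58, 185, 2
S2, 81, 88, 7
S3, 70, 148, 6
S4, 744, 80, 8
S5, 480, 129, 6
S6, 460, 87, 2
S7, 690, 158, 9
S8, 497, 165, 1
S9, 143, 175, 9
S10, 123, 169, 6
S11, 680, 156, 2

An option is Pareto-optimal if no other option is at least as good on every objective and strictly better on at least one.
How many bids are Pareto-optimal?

7

S1: not dominated (best price).
S2: not dominated.
S3: not dominated.
S4: not dominated (best duration).
S5: dominated by S2 (price 81≤480, duration 88≤129, warranty 7≥6).
S6: not dominated.
S7: not dominated.
S8: dominated by S2 (price 81≤497, duration 88≤165, warranty 7≥1).
S9: not dominated.
S10: dominated by S2 (price 81≤123, duration 88≤169, warranty 7≥6).
S11: dominated by S2 (price 81≤680, duration 88≤156, warranty 7≥2).
Pareto-optimal: S1, S2, S3, S4, S6, S7, S9 → 7.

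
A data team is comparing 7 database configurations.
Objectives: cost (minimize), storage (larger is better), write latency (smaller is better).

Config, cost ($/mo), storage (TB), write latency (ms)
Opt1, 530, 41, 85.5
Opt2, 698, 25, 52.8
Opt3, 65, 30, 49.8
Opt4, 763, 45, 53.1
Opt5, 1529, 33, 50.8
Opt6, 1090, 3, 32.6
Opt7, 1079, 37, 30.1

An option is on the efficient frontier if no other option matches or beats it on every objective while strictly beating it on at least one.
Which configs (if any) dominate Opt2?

Opt3

Opt3: cost 65≤698, storage 30≥25, write latency 49.8≤52.8 — dominates Opt2.
Others (Opt1, Opt4, Opt5, Opt6, Opt7) are each worse than Opt2 on at least one objective.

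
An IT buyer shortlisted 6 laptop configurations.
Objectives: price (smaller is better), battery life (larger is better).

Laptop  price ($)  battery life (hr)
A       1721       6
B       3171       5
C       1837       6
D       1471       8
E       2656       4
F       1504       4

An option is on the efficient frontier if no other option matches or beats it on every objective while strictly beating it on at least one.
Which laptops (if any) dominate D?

A: worse on price (1721 vs 1471).
B: worse on price (3171 vs 1471).
C: worse on price (1837 vs 1471).
E: worse on price (2656 vs 1471).
F: worse on price (1504 vs 1471).
No option dominates D.

none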